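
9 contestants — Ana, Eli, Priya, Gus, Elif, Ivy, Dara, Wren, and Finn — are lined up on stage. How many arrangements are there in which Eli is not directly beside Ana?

282240

Of the 9! = 362880 arrangements, those with Eli and Ana adjacent number 2 × 8! = 80640 (treat the pair as a block with 2 internal orders).
Complementary counting: 362880 − 80640 = 282240.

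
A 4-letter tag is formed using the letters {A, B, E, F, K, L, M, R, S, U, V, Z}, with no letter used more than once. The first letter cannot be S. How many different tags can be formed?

The first letter has 12−1 = 11 choices (anything except S).
The remaining 3 letters are filled from the other 11 symbols without repetition: 11 × 10 × 9 = 990.
Total: 11 × 990 = 10890.

10890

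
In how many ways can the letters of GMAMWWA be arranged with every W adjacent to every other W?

180

Treat the 2 copies of W as a single block. The multiset to arrange is then {WW, A, A, G, M, M}, 6 items in all.
That gives (6)!/(2!·2!) = 180 arrangements.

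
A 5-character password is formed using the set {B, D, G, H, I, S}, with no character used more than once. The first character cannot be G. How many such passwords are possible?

600

The first character has 6−1 = 5 choices (anything except G).
The remaining 4 characters are filled from the other 5 symbols without repetition: 5 × 4 × 3 × 2 = 120.
Total: 5 × 120 = 600.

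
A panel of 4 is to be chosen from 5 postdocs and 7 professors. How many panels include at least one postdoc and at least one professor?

Total 4-person selections from all 12: C(12,4) = 495.
Selections missing a whole group: no postdocs → C(7,4) = 35; no professors → C(5,4) = 5.
Both groups omitted at once is impossible, so 495 − 40 = 455.

455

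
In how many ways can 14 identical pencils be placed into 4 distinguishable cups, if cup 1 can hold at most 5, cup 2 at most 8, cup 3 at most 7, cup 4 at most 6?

Without the upper bounds there are C(17,3) = 680 ways to split 14 among 4 cups.
Subtract solutions that violate a single cap (substitute x_i' = x_i − (cap_i+1)): x_1 ≥ 6 gives C(11,3) = 165; x_2 ≥ 9 gives C(8,3) = 56; x_3 ≥ 8 gives C(9,3) = 84; x_4 ≥ 7 gives C(10,3) = 120. Together 425.
Add back pairs where two caps are both exceeded: 0 + 1 + 4 + 0 + 0 + 0 = 5.
By inclusion–exclusion the count is 680 − 425 + 5 = 260.

260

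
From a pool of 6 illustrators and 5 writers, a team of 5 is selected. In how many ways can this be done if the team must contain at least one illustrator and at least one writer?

455

With no constraint there are C(11,5) = 462 possible selections.
Subtract selections that omit an entire group: no illustrators → C(5,5) = 1; no writers → C(6,5) = 6.
Both groups omitted at once is impossible, so 462 − 7 = 455.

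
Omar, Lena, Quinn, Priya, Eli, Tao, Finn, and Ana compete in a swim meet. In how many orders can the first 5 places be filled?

6720

This is an ordered selection of 5 from 8: P(8,5).
That gives 8 × 7 × 6 × 5 × 4 = 6720.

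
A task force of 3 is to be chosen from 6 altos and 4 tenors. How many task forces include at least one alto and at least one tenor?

96

Total 3-person selections from all 10: C(10,3) = 120.
Selections missing a whole group: no altos → C(4,3) = 4; no tenors → C(6,3) = 20.
Both groups omitted at once is impossible, so 120 − 24 = 96.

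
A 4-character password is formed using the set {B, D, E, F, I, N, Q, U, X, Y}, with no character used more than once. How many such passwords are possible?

Choose and order 4 of the 10 symbols: the first character has 10 options, the next 9, then 8, 7.
10 × 9 × 8 × 7 = 5040.

5040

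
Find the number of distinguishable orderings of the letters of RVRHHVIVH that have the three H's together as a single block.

Treat the 3 copies of H as a single block. The multiset to arrange is then {HHH, I, R, R, V, V, V}, 7 items in all.
That gives (7)!/(3!·2!) = 420 arrangements.

420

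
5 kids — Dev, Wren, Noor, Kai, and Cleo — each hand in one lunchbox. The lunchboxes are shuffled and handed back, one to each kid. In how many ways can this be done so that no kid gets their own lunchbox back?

Let Aᵢ be the assignments in which kid i gets their own lunchbox. We want the size of the complement of A₁∪…∪A_5.
By inclusion–exclusion this is Σ_{j=0}^{5} (−1)^j C(5,j)·(5−j)!.
Computing: 120 − 120 + 60 − 20 + 5 − 1 = 44.

44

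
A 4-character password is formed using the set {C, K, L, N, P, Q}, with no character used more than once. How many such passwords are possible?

Choose and order 4 of the 6 symbols: the first character has 6 options, the next 5, then 4, 3.
That product is 6 × 5 × 4 × 3 = 360.

360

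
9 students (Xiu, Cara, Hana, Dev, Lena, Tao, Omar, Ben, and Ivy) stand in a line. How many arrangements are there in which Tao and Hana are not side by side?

282240

There are 9! = 362880 arrangements in all. If Tao and Hana are adjacent, merging them into one block gives 2·(8)! = 80640 arrangements.
So 362880 − 80640 = 282240 arrangements keep them apart.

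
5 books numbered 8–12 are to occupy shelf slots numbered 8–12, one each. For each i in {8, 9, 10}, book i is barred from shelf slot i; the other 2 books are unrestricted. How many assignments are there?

64

Let Aᵢ (for i ∈ {8, 9, 10}) be the placements that put book i in its forbidden shelf slot. Any j of these fix j positions, leaving (5−j)! ways to fill the rest, and there are C(3,j) ways to pick which j.
By inclusion–exclusion, the number of valid placements is Σ_{j=0}^{3} (−1)^j C(3,j)·(5−j)!.
Computing: 120 − 72 + 18 − 2 = 64.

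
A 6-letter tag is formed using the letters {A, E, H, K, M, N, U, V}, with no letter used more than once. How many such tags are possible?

20160

Choose and order 6 of the 8 symbols: the first letter has 8 options, the next 7, and so on down to 3.
8 × 7 × 6 × 5 × 4 × 3 = 20160.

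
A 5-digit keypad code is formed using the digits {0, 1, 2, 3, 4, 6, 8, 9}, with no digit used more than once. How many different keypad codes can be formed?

With no repetition, fill the 5 digits in order: 8 choices, then 7, down to 4.
That product is 8 × 7 × 6 × 5 × 4 = 6720.

6720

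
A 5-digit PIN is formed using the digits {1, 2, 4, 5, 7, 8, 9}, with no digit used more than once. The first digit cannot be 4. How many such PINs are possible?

2160

The first digit has 7−1 = 6 choices (anything except 4).
The remaining 4 digits are filled from the other 6 symbols without repetition: 6 × 5 × 4 × 3 = 360.
Total: 6 × 360 = 2160.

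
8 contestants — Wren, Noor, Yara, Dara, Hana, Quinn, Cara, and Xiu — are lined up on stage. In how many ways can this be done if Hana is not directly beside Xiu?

Of the 8! = 40320 arrangements, those with Hana and Xiu adjacent number 2 × 7! = 10080 (treat the pair as a block with 2 internal orders).
Complementary counting: 40320 − 10080 = 30240.

30240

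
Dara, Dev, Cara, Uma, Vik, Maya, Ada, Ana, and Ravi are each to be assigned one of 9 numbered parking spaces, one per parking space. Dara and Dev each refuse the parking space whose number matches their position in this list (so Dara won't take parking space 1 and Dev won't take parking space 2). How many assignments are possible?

Let Aᵢ (for i ∈ {1, 2}) be the placements that put person i in their forbidden parking space. Any j of these fix j positions, leaving (9−j)! ways to fill the rest, and there are C(2,j) ways to pick which j.
By inclusion–exclusion, the number of valid placements is Σ_{j=0}^{2} (−1)^j C(2,j)·(9−j)!.
Computing: 362880 − 80640 + 5040 = 287280.

287280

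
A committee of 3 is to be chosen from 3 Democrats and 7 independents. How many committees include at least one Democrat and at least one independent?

Unrestricted: C(10,3) = 120 ways to pick any 3 of the 10.
Selections missing a whole group: no Democrats → C(7,3) = 35; no independents → C(3,3) = 1.
Both groups omitted at once is impossible, so 120 − 36 = 84.

84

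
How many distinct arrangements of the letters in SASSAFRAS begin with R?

280

Fix R in the first position and arrange the remaining 8 letters.
Those 8 letters have A appearing 3 times and S appearing 4 times, giving (8)!/(4!·3!) = 280.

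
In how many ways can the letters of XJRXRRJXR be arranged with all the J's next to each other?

Treat the 2 copies of J as a single block. The multiset to arrange is then {JJ, R, R, R, R, X, X, X}, 8 items in all.
That gives (8)!/(4!·3!) = 280 arrangements.

280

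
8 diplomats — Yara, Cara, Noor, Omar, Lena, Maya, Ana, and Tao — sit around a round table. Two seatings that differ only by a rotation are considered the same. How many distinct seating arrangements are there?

Seat Yara anywhere (absorbing the rotational symmetry), then permute the other 7: (7)! = 5040.

5040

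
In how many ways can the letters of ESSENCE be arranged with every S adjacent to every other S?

Treat the 2 copies of S as a single block. The multiset to arrange is then {SS, C, E, E, E, N}, 6 items in all.
That gives (6)!/(3!) = 120 arrangements.

120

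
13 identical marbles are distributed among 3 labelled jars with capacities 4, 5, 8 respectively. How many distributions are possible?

15

Ignoring the caps, the number of non-negative solutions to x_1+…+x_3 = 13 is C(15,2) = 105.
Subtract solutions that violate a single cap (substitute x_i' = x_i − (cap_i+1)): x_1 ≥ 5 gives C(10,2) = 45; x_2 ≥ 6 gives C(9,2) = 36; x_3 ≥ 9 gives C(6,2) = 15. Together 96.
Add back pairs where two caps are both exceeded: 6 + 0 + 0 = 6.
By inclusion–exclusion the count is 105 − 96 + 6 = 15.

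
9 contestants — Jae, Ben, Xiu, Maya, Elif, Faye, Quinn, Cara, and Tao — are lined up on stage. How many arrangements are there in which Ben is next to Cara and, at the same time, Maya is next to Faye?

20160

Treat {Ben,Cara} as one block (2 orders) and {Maya,Faye} as another (2 orders).
That leaves 7 units to arrange: 2 × 2 × 7! = 4 × 5040 = 20160.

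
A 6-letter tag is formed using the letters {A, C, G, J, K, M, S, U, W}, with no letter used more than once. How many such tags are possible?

60480

Choose and order 6 of the 9 symbols: the first letter has 9 options, the next 8, and so on down to 4.
That product is 9 × 8 × 7 × 6 × 5 × 4 = 60480.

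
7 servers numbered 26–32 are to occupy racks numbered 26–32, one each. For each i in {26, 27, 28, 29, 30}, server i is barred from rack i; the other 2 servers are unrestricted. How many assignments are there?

Let Aᵢ (for 26 ≤ i ≤ 30) be the placements that put server i in its forbidden rack. Any j of these fix j positions, leaving (7−j)! ways to fill the rest, and there are C(5,j) ways to pick which j.
By inclusion–exclusion, the number of valid placements is Σ_{j=0}^{5} (−1)^j C(5,j)·(7−j)!.
Computing: 5040 − 3600 + 1200 − 240 + 30 − 2 = 2428.

2428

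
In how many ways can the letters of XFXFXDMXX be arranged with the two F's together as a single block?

336

Treat the 2 copies of F as a single block. The multiset to arrange is then {FF, D, M, X, X, X, X, X}, 8 items in all.
That gives (8)!/(5!) = 336 arrangements.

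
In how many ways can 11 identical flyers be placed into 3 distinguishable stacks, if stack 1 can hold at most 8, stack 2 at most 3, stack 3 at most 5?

18

Ignoring the caps, the number of non-negative solutions to x_1+…+x_3 = 11 is C(13,2) = 78.
Subtract solutions that violate a single cap (substitute x_i' = x_i − (cap_i+1)): x_1 ≥ 9 gives C(4,2) = 6; x_2 ≥ 4 gives C(9,2) = 36; x_3 ≥ 6 gives C(7,2) = 21. Together 63.
Add back pairs where two caps are both exceeded: 0 + 0 + 3 = 3.
By inclusion–exclusion the count is 78 − 63 + 3 = 18.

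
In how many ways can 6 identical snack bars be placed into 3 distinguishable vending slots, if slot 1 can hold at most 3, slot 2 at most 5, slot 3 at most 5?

20

Without the upper bounds there are C(8,2) = 28 ways to split 6 among 3 vending slots.
Subtract solutions that violate a single cap (substitute x_i' = x_i − (cap_i+1)): x_1 ≥ 4 gives C(4,2) = 6; x_2 ≥ 6 gives C(2,2) = 1; x_3 ≥ 6 gives C(2,2) = 1. Together 8.
No two caps can be exceeded simultaneously, so the pair terms are all 0.
By inclusion–exclusion the count is 28 − 8 + 0 = 20.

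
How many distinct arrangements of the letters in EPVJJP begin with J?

60

Fix J in the first position and arrange the remaining 5 letters.
Those 5 letters have P appearing twice, giving (5)!/(2!) = 60.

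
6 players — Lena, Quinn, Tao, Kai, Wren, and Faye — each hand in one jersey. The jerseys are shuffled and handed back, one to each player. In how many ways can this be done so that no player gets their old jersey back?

265

Count assignments avoiding every fixed point. For any j of the 6 players fixed to their old jersey, the other 6−j can be arranged in (6−j)! ways.
By inclusion–exclusion this is Σ_{j=0}^{6} (−1)^j C(6,j)·(6−j)!.
Computing: 720 − 720 + 360 − 120 + 30 − 6 + 1 = 265.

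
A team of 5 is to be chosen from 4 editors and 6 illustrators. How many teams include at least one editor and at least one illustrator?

Unrestricted: C(10,5) = 252 ways to pick any 5 of the 10.
Subtract selections that omit an entire group: no editors → C(6,5) = 6; no illustrators → C(4,5) = 0.
Both groups omitted at once is impossible, so 252 − 6 = 246.

246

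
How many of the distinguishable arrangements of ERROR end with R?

With the last slot taken by R, it remains to arrange the other 4 letters (EROR).
Those 4 letters have R appearing twice, giving (4)!/(2!) = 12.

12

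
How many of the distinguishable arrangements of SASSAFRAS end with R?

280

Fix R in the last position and arrange the remaining 8 letters.
Those 8 letters have A appearing 3 times and S appearing 4 times, giving (8)!/(4!·3!) = 280.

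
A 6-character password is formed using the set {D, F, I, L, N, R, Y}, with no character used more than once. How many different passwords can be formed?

5040

This is a permutation of 6 out of 7: P(7,6) = 7!/1!.
7 × 6 × 5 × 4 × 3 × 2 = 5040.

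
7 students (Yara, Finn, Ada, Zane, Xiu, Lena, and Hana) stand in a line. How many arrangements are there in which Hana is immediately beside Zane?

Place the 5 others and the Hana-Zane pair as 6 objects in a line; the pair has 2 internal arrangements.
That gives 2 × 6! = 2 × 720 = 1440.

1440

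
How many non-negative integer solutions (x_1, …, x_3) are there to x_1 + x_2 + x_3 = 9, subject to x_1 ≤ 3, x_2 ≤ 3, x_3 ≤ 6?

10

Without the upper bounds there are C(11,2) = 55 ways to split 9 among 3 variables.
Subtract solutions that violate a single cap (substitute x_i' = x_i − (cap_i+1)): x_1 ≥ 4 gives C(7,2) = 21; x_2 ≥ 4 gives C(7,2) = 21; x_3 ≥ 7 gives C(4,2) = 6. Together 48.
Add back pairs where two caps are both exceeded: 3 + 0 + 0 = 3.
By inclusion–exclusion the count is 55 − 48 + 3 = 10.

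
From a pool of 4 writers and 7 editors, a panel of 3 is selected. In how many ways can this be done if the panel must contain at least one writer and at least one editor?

Total 3-person selections from all 11: C(11,3) = 165.
Selections missing a whole group: no writers → C(7,3) = 35; no editors → C(4,3) = 4.
Both groups omitted at once is impossible, so 165 − 39 = 126.

126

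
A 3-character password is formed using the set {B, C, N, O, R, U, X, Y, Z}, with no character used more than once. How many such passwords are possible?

504

This is a permutation of 3 out of 9: P(9,3) = 9!/6!.
9 × 8 × 7 = 504.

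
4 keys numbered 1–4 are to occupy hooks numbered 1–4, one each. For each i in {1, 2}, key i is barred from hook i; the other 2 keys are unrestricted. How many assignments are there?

Let Aᵢ (for i ∈ {1, 2}) be the placements that put key i in its forbidden hook. Any j of these fix j positions, leaving (4−j)! ways to fill the rest, and there are C(2,j) ways to pick which j.
By inclusion–exclusion, the number of valid placements is Σ_{j=0}^{2} (−1)^j C(2,j)·(4−j)!.
Computing: 24 − 12 + 2 = 14.

14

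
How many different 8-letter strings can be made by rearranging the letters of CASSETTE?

5040

CASSETTE has 8 letters with E appearing twice, S appearing twice, and T appearing twice.
Dividing 8! = 40320 by 2!·2!·2! = 8 for the repeated letters gives 5040.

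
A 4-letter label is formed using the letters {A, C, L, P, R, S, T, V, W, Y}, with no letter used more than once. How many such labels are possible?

5040

This is a permutation of 4 out of 10: P(10,4) = 10!/6!.
That product is 10 × 9 × 8 × 7 = 5040.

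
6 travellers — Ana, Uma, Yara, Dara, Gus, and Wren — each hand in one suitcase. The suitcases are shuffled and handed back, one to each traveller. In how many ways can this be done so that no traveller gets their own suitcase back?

265

This is the derangement count D_6: permutations of 6 items with no fixed point.
By inclusion–exclusion this is Σ_{j=0}^{6} (−1)^j C(6,j)·(6−j)!.
Computing: 720 − 720 + 360 − 120 + 30 − 6 + 1 = 265.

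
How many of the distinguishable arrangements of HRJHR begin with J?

With the first slot taken by J, it remains to arrange the other 4 letters (HRHR).
Those 4 letters have H appearing twice and R appearing twice, giving (4)!/(2!·2!) = 6.

6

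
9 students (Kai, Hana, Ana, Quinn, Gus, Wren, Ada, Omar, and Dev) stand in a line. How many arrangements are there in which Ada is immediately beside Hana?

80640

Glue Ada and Hana into one block (2 internal orders), leaving 8 units to arrange in a row.
That gives 2 × 8! = 2 × 40320 = 80640.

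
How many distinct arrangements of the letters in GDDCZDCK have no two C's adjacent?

2520

Total arrangements of GDDCZDCK: 8!/(3!·2!) = 3360.
If the two C's are adjacent, glue them into one block, leaving 7 items to arrange: (7)!/(3!) = 840 ways.
Subtracting, 3360 − 840 = 2520 arrangements keep the C's apart.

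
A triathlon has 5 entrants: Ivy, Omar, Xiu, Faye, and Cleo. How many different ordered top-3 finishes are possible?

60

This is an ordered selection of 3 from 5: P(5,3).
That gives 5 × 4 × 3 = 60.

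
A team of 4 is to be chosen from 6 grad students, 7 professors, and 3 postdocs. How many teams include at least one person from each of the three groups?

Unrestricted: C(16,4) = 1820 ways to pick any 4 of the 16.
Selections missing a whole group: no grad students → C(10,4) = 210; no professors → C(9,4) = 126; no postdocs → C(13,4) = 715.
Add back selections omitting two groups (i.e. drawn from a single group): C(6,4) + C(7,4) + C(3,4) = 50.
By inclusion–exclusion: 1820 − 1051 + 50 = 819.

819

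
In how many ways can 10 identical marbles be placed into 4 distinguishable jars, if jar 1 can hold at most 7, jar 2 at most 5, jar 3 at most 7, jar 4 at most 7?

221

Ignoring the caps, the number of non-negative solutions to x_1+…+x_4 = 10 is C(13,3) = 286.
Subtract solutions that violate a single cap (substitute x_i' = x_i − (cap_i+1)): x_1 ≥ 8 gives C(5,3) = 10; x_2 ≥ 6 gives C(7,3) = 35; x_3 ≥ 8 gives C(5,3) = 10; x_4 ≥ 8 gives C(5,3) = 10. Together 65.
No two caps can be exceeded simultaneously, so the pair terms are all 0.
By inclusion–exclusion the count is 286 − 65 + 0 = 221.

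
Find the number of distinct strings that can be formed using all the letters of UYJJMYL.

Letter multiplicities in UYJJMYL: J×2, L×1, M×1, U×1, Y×2.
The number of distinct arrangements is 7!/(2!·2!) = 5040/4 = 1260.

1260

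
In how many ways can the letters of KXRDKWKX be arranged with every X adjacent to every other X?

Treat the 2 copies of X as a single block. The multiset to arrange is then {XX, D, K, K, K, R, W}, 7 items in all.
That gives (7)!/(3!) = 840 arrangements.

840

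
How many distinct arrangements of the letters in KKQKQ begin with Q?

Fix Q in the first position and arrange the remaining 4 letters.
Those 4 letters have K appearing 3 times, giving (4)!/(3!) = 4.

4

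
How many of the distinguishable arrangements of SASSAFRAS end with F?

Fix F in the last position and arrange the remaining 8 letters.
Those 8 letters have A appearing 3 times and S appearing 4 times, giving (8)!/(4!·3!) = 280.

280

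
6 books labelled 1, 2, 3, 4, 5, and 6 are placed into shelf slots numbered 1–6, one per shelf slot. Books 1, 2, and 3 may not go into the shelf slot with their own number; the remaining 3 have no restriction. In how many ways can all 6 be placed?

426

Let Aᵢ (for i ∈ {1, 2, 3}) be the placements that put book i in its forbidden shelf slot. Any j of these fix j positions, leaving (6−j)! ways to fill the rest, and there are C(3,j) ways to pick which j.
By inclusion–exclusion, the number of valid placements is Σ_{j=0}^{3} (−1)^j C(3,j)·(6−j)!.
Computing: 720 − 360 + 72 − 6 = 426.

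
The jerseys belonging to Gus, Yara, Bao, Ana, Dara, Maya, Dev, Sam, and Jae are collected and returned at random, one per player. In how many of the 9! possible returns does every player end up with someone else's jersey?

Let Aᵢ be the assignments in which player i gets their old jersey. We want the size of the complement of A₁∪…∪A_9.
By inclusion–exclusion this is Σ_{j=0}^{9} (−1)^j C(9,j)·(9−j)!.
Computing: 362880 − 362880 + 181440 − 60480 + 15120 − 3024 + 504 − 72 + 9 − 1 = 133496.

133496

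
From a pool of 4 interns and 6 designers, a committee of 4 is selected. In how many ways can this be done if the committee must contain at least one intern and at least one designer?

194

With no constraint there are C(10,4) = 210 possible selections.
Subtract selections that omit an entire group: no interns → C(6,4) = 15; no designers → C(4,4) = 1.
Both groups omitted at once is impossible, so 210 − 16 = 194.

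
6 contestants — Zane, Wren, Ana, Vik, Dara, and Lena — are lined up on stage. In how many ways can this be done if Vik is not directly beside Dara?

Of the 6! = 720 arrangements, those with Vik and Dara adjacent number 2 × 5! = 240 (treat the pair as a block with 2 internal orders).
Complementary counting: 720 − 240 = 480.

480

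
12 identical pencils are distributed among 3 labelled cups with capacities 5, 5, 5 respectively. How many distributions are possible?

Ignoring the caps, the number of non-negative solutions to x_1+…+x_3 = 12 is C(14,2) = 91.
Subtract solutions that violate a single cap (substitute x_i' = x_i − (cap_i+1)): x_1 ≥ 6 gives C(8,2) = 28; x_2 ≥ 6 gives C(8,2) = 28; x_3 ≥ 6 gives C(8,2) = 28. Together 84.
Add back pairs where two caps are both exceeded: 1 + 1 + 1 = 3.
By inclusion–exclusion the count is 91 − 84 + 3 = 10.

10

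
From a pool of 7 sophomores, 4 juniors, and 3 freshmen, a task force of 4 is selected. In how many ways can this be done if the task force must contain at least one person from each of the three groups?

462

Unrestricted: C(14,4) = 1001 ways to pick any 4 of the 14.
Subtract selections that omit an entire group: no sophomores → C(7,4) = 35; no juniors → C(10,4) = 210; no freshmen → C(11,4) = 330.
Add back selections omitting two groups (i.e. drawn from a single group): C(7,4) + C(4,4) + C(3,4) = 36.
By inclusion–exclusion: 1001 − 575 + 36 = 462.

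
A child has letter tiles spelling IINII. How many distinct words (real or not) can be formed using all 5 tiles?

5

The 5 letters of IINII have repeats: I appearing 4 times.
The number of distinct arrangements is 5!/(4!) = 120/24 = 5.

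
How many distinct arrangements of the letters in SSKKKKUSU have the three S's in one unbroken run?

105

Treat the 3 copies of S as a single block. The multiset to arrange is then {SSS, K, K, K, K, U, U}, 7 items in all.
That gives (7)!/(4!·2!) = 105 arrangements.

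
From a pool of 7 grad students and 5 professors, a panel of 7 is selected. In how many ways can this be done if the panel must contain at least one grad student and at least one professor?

791

With no constraint there are C(12,7) = 792 possible selections.
Subtract selections that omit an entire group: no grad students → C(5,7) = 0; no professors → C(7,7) = 1.
Both groups omitted at once is impossible, so 792 − 1 = 791.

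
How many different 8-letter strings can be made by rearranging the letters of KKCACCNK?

The 8 letters of KKCACCNK have repeats: C appearing 3 times and K appearing 3 times.
The number of distinct arrangements is 8!/(3!·3!) = 40320/36 = 1120.

1120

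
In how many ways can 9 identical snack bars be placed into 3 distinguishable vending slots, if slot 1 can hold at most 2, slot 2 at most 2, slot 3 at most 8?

By stars and bars, unrestricted non-negative solutions to x_1+…+x_3 = 9 number C(9+2,2) = 55.
Subtract solutions that violate a single cap (substitute x_i' = x_i − (cap_i+1)): x_1 ≥ 3 gives C(8,2) = 28; x_2 ≥ 3 gives C(8,2) = 28; x_3 ≥ 9 gives C(2,2) = 1. Together 57.
Add back pairs where two caps are both exceeded: 10 + 0 + 0 = 10.
By inclusion–exclusion the count is 55 − 57 + 10 = 8.

8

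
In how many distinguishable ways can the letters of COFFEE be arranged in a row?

The 6 letters of COFFEE have repeats: E appearing twice and F appearing twice.
So there are 6! / (2!·2!) = 180 distinguishable arrangements.

180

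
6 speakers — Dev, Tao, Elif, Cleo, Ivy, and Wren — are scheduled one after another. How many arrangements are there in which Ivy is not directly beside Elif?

480

There are 6! = 720 arrangements in all. If Ivy and Elif are adjacent, merging them into one block gives 2·(5)! = 240 arrangements.
So 720 − 240 = 480 arrangements keep them apart.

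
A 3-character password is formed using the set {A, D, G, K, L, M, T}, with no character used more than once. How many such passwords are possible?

210

Choose and order 3 of the 7 symbols: the first character has 7 options, the next 6, then 5.
That product is 7 × 6 × 5 = 210.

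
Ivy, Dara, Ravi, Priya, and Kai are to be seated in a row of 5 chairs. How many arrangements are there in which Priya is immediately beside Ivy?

48

Glue Priya and Ivy into one block (2 internal orders), leaving 4 units to arrange in a row.
So the count is 2·(4)! = 48.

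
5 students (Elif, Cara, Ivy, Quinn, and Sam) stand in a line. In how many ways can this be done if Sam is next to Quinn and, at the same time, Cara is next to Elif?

24

Treat {Sam,Quinn} as one block (2 orders) and {Cara,Elif} as another (2 orders).
That leaves 3 units to arrange: 2 × 2 × 3! = 4 × 6 = 24.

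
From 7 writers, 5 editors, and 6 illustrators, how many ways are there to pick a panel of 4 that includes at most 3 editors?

3055

Split by how many editors are chosen (0 through 3).
Sum: C(5,0)·C(13,4) + C(5,1)·C(13,3) + C(5,2)·C(13,2) + C(5,3)·C(13,1) = 715 + 1430 + 780 + 130 = 3055.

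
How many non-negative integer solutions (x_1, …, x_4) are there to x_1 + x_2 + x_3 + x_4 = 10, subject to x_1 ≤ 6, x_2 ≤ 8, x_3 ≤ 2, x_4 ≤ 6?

Ignoring the caps, the number of non-negative solutions to x_1+…+x_4 = 10 is C(13,3) = 286.
Subtract solutions that violate a single cap (substitute x_i' = x_i − (cap_i+1)): x_1 ≥ 7 gives C(6,3) = 20; x_2 ≥ 9 gives C(4,3) = 4; x_3 ≥ 3 gives C(10,3) = 120; x_4 ≥ 7 gives C(6,3) = 20. Together 164.
Add back pairs where two caps are both exceeded: 0 + 1 + 0 + 0 + 0 + 1 = 2.
By inclusion–exclusion the count is 286 − 164 + 2 = 124.

124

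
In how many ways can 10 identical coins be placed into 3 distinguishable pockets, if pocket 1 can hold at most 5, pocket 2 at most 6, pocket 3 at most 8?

By stars and bars, unrestricted non-negative solutions to x_1+…+x_3 = 10 number C(10+2,2) = 66.
Subtract solutions that violate a single cap (substitute x_i' = x_i − (cap_i+1)): x_1 ≥ 6 gives C(6,2) = 15; x_2 ≥ 7 gives C(5,2) = 10; x_3 ≥ 9 gives C(3,2) = 3. Together 28.
No two caps can be exceeded simultaneously, so the pair terms are all 0.
By inclusion–exclusion the count is 66 − 28 + 0 = 38.

38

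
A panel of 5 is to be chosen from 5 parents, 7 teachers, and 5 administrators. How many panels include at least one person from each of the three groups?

Total 5-person selections from all 17: C(17,5) = 6188.
Subtract selections that omit an entire group: no parents → C(12,5) = 792; no teachers → C(10,5) = 252; no administrators → C(12,5) = 792.
Add back selections omitting two groups (i.e. drawn from a single group): C(5,5) + C(7,5) + C(5,5) = 23.
By inclusion–exclusion: 6188 − 1836 + 23 = 4375.

4375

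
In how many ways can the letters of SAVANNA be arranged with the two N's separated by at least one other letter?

300

Total arrangements of SAVANNA: 7!/(3!·2!) = 420.
Arrangements with the N's together: treat NN as one letter, giving (6)!/(3!) = 120.
Subtracting, 420 − 120 = 300 arrangements keep the N's apart.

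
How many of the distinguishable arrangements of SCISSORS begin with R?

210

Fix R in the first position and arrange the remaining 7 letters.
Those 7 letters have S appearing 4 times, giving (7)!/(4!) = 210.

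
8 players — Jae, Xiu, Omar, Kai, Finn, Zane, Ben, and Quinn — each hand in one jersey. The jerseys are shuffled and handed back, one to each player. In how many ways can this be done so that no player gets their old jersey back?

This is the derangement count D_8: permutations of 8 items with no fixed point.
By inclusion–exclusion this is Σ_{j=0}^{8} (−1)^j C(8,j)·(8−j)!.
Computing: 40320 − 40320 + 20160 − 6720 + 1680 − 336 + 56 − 8 + 1 = 14833.

14833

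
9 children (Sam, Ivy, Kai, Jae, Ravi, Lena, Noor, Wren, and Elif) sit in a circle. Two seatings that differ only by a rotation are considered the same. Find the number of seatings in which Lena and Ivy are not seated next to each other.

30240

All circular seatings of 9 people number (8)! = 40320.
Those with Lena next to Ivy: fuse the pair into one unit and seat 8 units around a circle — 2·(7)! = 10080.
Subtracting, 40320 − 10080 = 30240.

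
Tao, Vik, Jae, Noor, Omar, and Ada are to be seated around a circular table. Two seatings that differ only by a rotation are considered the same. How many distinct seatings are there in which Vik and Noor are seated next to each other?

48

Glue Vik and Noor into a block (2 internal orders). Seating 5 units around a circle gives (4)! arrangements.
So 2 × (4)! = 2 × 24 = 48.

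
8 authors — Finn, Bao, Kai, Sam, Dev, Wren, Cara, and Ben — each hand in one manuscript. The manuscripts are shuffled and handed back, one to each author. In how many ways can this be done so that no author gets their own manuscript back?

14833

This is the derangement count D_8: permutations of 8 items with no fixed point.
By inclusion–exclusion this is Σ_{j=0}^{8} (−1)^j C(8,j)·(8−j)!.
Computing: 40320 − 40320 + 20160 − 6720 + 1680 − 336 + 56 − 8 + 1 = 14833.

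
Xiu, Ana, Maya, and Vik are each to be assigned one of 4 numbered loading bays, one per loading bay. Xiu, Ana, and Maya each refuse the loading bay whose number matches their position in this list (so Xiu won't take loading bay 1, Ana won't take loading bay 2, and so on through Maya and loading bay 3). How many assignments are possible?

Let Aᵢ (for i ∈ {1, 2, 3}) be the placements that put person i in their forbidden loading bay. Any j of these fix j positions, leaving (4−j)! ways to fill the rest, and there are C(3,j) ways to pick which j.
By inclusion–exclusion, the number of valid placements is Σ_{j=0}^{3} (−1)^j C(3,j)·(4−j)!.
Computing: 24 − 18 + 6 − 1 = 11.

11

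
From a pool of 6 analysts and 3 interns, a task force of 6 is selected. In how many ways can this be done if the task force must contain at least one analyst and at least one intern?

83

Total 6-person selections from all 9: C(9,6) = 84.
Subtract selections that omit an entire group: no analysts → C(3,6) = 0; no interns → C(6,6) = 1.
Both groups omitted at once is impossible, so 84 − 1 = 83.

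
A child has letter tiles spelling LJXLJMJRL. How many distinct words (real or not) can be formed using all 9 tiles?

The 9 letters of LJXLJMJRL have repeats: J appearing 3 times and L appearing 3 times.
The number of distinct arrangements is 9!/(3!·3!) = 362880/36 = 10080.

10080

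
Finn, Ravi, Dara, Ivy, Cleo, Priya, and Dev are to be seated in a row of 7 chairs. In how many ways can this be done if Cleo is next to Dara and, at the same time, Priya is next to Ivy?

480

Treat {Cleo,Dara} as one block (2 orders) and {Priya,Ivy} as another (2 orders).
That leaves 5 units to arrange: 2 × 2 × 5! = 4 × 120 = 480.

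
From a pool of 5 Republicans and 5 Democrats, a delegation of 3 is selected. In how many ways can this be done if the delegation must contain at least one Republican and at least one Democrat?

100

Total 3-person selections from all 10: C(10,3) = 120.
Subtract selections that omit an entire group: no Republicans → C(5,3) = 10; no Democrats → C(5,3) = 10.
Both groups omitted at once is impossible, so 120 − 20 = 100.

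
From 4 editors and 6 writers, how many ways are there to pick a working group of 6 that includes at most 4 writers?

185

Split by how many writers are chosen (0 through 4).
Sum: C(6,0)·C(4,6) + C(6,1)·C(4,5) + C(6,2)·C(4,4) + C(6,3)·C(4,3) + C(6,4)·C(4,2) = 0 + 0 + 15 + 80 + 90 = 185.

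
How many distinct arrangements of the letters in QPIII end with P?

Fix P in the last position and arrange the remaining 4 letters.
Those 4 letters have I appearing 3 times, giving (4)!/(3!) = 4.

4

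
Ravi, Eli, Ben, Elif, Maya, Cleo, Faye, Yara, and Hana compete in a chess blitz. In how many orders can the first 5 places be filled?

This is an ordered selection of 5 from 9: P(9,5).
That gives 9 × 8 × 7 × 6 × 5 = 15120.

15120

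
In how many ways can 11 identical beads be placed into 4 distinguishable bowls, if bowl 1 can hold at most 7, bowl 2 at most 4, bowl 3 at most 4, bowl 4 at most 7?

Without the upper bounds there are C(14,3) = 364 ways to split 11 among 4 bowls.
Subtract solutions that violate a single cap (substitute x_i' = x_i − (cap_i+1)): x_1 ≥ 8 gives C(6,3) = 20; x_2 ≥ 5 gives C(9,3) = 84; x_3 ≥ 5 gives C(9,3) = 84; x_4 ≥ 8 gives C(6,3) = 20. Together 208.
Add back pairs where two caps are both exceeded: 0 + 0 + 0 + 4 + 0 + 0 = 4.
By inclusion–exclusion the count is 364 − 208 + 4 = 160.

160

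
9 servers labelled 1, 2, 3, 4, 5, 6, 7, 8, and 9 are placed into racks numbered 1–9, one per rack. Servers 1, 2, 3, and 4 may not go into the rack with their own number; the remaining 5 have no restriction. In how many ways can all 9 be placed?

Let Aᵢ (for 1 ≤ i ≤ 4) be the placements that put server i in its forbidden rack. Any j of these fix j positions, leaving (9−j)! ways to fill the rest, and there are C(4,j) ways to pick which j.
By inclusion–exclusion, the number of valid placements is Σ_{j=0}^{4} (−1)^j C(4,j)·(9−j)!.
Computing: 362880 − 161280 + 30240 − 2880 + 120 = 229080.

229080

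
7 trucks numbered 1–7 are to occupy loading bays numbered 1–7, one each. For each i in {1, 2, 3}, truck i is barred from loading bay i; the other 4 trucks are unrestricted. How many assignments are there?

Let Aᵢ (for i ∈ {1, 2, 3}) be the placements that put truck i in its forbidden loading bay. Any j of these fix j positions, leaving (7−j)! ways to fill the rest, and there are C(3,j) ways to pick which j.
By inclusion–exclusion, the number of valid placements is Σ_{j=0}^{3} (−1)^j C(3,j)·(7−j)!.
Computing: 5040 − 2160 + 360 − 24 = 3216.

3216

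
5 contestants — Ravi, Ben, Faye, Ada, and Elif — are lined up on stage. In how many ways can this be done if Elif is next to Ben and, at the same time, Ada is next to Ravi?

24

Treat {Elif,Ben} as one block (2 orders) and {Ada,Ravi} as another (2 orders).
That leaves 3 units to arrange: 2 × 2 × 3! = 4 × 6 = 24.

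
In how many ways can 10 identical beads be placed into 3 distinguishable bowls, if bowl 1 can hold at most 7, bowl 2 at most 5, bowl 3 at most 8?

Ignoring the caps, the number of non-negative solutions to x_1+…+x_3 = 10 is C(12,2) = 66.
Subtract solutions that violate a single cap (substitute x_i' = x_i − (cap_i+1)): x_1 ≥ 8 gives C(4,2) = 6; x_2 ≥ 6 gives C(6,2) = 15; x_3 ≥ 9 gives C(3,2) = 3. Together 24.
No two caps can be exceeded simultaneously, so the pair terms are all 0.
By inclusion–exclusion the count is 66 − 24 + 0 = 42.

42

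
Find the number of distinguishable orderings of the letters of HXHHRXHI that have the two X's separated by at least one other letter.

Total arrangements of HXHHRXHI: 8!/(4!·2!) = 840.
Arrangements with the X's together: treat XX as one letter, giving (7)!/(4!) = 210.
Hence 840 − 210 = 630.

630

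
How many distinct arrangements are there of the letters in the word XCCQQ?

30

Letter multiplicities in XCCQQ: C×2, Q×2, X×1.
Dividing 5! = 120 by 2!·2! = 4 for the repeated letters gives 30.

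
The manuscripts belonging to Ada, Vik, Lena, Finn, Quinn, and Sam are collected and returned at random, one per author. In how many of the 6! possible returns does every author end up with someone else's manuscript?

Let Aᵢ be the assignments in which author i gets their own manuscript. We want the size of the complement of A₁∪…∪A_6.
By inclusion–exclusion this is Σ_{j=0}^{6} (−1)^j C(6,j)·(6−j)!.
Computing: 720 − 720 + 360 − 120 + 30 − 6 + 1 = 265.

265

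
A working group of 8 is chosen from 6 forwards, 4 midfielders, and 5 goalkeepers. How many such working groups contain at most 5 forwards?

Split by how many forwards are chosen (0 through 5).
Sum: C(6,0)·C(9,8) + C(6,1)·C(9,7) + C(6,2)·C(9,6) + C(6,3)·C(9,5) + C(6,4)·C(9,4) + C(6,5)·C(9,3) = 9 + 216 + 1260 + 2520 + 1890 + 504 = 6399.

6399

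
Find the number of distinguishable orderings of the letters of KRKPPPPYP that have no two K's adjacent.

Total arrangements of KRKPPPPYP: 9!/(5!·2!) = 1512.
If the two K's are adjacent, glue them into one block, leaving 8 items to arrange: (8)!/(5!) = 336 ways.
Hence 1512 − 336 = 1176.

1176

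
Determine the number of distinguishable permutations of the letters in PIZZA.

PIZZA has 5 letters with Z appearing twice.
The number of distinct arrangements is 5!/(2!) = 120/2 = 60.

60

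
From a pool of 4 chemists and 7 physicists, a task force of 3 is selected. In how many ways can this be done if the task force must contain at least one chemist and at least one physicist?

126

Total 3-person selections from all 11: C(11,3) = 165.
Selections missing a whole group: no chemists → C(7,3) = 35; no physicists → C(4,3) = 4.
Both groups omitted at once is impossible, so 165 − 39 = 126.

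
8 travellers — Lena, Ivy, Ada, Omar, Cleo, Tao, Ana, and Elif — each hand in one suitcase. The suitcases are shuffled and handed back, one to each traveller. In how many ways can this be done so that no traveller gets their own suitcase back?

14833

This is the derangement count D_8: permutations of 8 items with no fixed point.
By inclusion–exclusion this is Σ_{j=0}^{8} (−1)^j C(8,j)·(8−j)!.
Computing: 40320 − 40320 + 20160 − 6720 + 1680 − 336 + 56 − 8 + 1 = 14833.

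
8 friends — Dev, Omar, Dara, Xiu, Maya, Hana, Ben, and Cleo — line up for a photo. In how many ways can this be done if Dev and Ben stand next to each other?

10080

Place the 6 others and the Dev-Ben pair as 7 objects in a line; the pair has 2 internal arrangements.
So the count is 2·(7)! = 10080.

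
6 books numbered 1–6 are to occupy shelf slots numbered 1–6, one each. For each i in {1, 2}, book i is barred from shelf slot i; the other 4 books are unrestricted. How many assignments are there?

Let Aᵢ (for i ∈ {1, 2}) be the placements that put book i in its forbidden shelf slot. Any j of these fix j positions, leaving (6−j)! ways to fill the rest, and there are C(2,j) ways to pick which j.
By inclusion–exclusion, the number of valid placements is Σ_{j=0}^{2} (−1)^j C(2,j)·(6−j)!.
Computing: 720 − 240 + 24 = 504.

504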